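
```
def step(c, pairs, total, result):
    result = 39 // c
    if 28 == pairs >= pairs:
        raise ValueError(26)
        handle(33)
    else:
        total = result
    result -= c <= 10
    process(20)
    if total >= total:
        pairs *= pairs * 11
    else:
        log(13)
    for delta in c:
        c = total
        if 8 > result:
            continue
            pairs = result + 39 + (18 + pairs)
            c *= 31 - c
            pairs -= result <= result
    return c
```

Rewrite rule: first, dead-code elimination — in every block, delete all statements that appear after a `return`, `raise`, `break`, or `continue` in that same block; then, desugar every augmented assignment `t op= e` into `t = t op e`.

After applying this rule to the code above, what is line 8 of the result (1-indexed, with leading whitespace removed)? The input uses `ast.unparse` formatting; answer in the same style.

Transformed code:
def step(c, pairs, total, result):
    result = 39 // c
    if 28 == pairs >= pairs:
        raise ValueError(26)
    else:
        total = result
    result = result - (c <= 10)
    process(20)
    if total >= total:
        pairs = pairs * (pairs * 11)
    else:
        log(13)
    for delta in c:
        c = total
        if 8 > result:
            continue
    return c

process(20)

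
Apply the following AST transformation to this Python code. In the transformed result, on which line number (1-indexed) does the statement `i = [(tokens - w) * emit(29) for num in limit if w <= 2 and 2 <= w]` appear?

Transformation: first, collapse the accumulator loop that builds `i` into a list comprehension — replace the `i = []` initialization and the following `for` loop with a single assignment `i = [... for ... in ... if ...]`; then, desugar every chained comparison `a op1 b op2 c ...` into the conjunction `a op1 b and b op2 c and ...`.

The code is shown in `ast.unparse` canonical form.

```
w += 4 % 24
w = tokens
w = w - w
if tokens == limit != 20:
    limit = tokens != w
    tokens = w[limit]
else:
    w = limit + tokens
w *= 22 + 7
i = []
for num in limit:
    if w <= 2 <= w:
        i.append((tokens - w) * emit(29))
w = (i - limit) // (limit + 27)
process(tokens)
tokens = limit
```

10

Transformed code:
w += 4 % 24
w = tokens
w = w - w
if tokens == limit and limit != 20:
    limit = tokens != w
    tokens = w[limit]
else:
    w = limit + tokens
w *= 22 + 7
i = [(tokens - w) * emit(29) for num in limit if w <= 2 and 2 <= w]
w = (i - limit) // (limit + 27)
process(tokens)
tokens = limit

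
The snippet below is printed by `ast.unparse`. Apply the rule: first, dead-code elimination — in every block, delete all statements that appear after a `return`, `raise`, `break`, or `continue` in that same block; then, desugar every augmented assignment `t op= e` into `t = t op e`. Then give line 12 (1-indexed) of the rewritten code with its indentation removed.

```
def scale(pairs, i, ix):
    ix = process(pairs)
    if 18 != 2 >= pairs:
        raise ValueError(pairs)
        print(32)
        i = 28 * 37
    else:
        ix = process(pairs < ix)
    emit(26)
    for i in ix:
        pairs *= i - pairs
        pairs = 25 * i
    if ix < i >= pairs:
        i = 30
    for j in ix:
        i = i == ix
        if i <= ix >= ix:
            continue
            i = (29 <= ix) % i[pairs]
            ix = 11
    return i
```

Transformed code:
def scale(pairs, i, ix):
    ix = process(pairs)
    if 18 != 2 >= pairs:
        raise ValueError(pairs)
    else:
        ix = process(pairs < ix)
    emit(26)
    for i in ix:
        pairs = pairs * (i - pairs)
        pairs = 25 * i
    if ix < i >= pairs:
        i = 30
    for j in ix:
        i = i == ix
        if i <= ix >= ix:
            continue
    return i

i = 30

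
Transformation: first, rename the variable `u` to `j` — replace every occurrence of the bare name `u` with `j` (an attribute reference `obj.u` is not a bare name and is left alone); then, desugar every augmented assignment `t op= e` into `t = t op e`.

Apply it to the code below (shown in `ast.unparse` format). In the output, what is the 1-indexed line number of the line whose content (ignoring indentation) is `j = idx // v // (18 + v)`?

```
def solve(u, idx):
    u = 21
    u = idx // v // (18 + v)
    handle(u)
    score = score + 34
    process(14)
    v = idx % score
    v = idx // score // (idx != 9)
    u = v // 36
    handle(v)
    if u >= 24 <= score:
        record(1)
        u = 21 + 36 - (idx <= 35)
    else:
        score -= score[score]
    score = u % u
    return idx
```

3

Transformed code:
def solve(j, idx):
    j = 21
    j = idx // v // (18 + v)
    handle(j)
    score = score + 34
    process(14)
    v = idx % score
    v = idx // score // (idx != 9)
    j = v // 36
    handle(v)
    if j >= 24 <= score:
        record(1)
        j = 21 + 36 - (idx <= 35)
    else:
        score = score - score[score]
    score = j % j
    return idx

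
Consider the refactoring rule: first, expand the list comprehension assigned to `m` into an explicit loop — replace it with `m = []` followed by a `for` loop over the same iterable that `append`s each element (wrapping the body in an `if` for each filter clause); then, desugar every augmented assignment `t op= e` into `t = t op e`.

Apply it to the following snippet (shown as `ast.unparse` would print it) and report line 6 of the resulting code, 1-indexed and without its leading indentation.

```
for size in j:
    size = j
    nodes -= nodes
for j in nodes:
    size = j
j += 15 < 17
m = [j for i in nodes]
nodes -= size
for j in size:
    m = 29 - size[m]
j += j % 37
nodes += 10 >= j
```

j = j + (15 < 17)

Transformed code:
for size in j:
    size = j
    nodes = nodes - nodes
for j in nodes:
    size = j
j = j + (15 < 17)
m = []
for i in nodes:
    m.append(j)
nodes = nodes - size
for j in size:
    m = 29 - size[m]
j = j + j % 37
nodes = nodes + (10 >= j)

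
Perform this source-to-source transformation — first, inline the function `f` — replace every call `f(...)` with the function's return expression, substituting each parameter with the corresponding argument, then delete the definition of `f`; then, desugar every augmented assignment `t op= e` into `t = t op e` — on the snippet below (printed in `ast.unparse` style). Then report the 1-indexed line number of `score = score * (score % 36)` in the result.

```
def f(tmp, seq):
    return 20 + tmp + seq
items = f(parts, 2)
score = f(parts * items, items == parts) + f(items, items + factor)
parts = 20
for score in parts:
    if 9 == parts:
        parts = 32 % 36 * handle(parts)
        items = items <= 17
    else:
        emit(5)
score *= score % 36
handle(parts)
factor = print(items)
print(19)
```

Transformed code:
items = 20 + parts + 2
score = 20 + parts * items + (items == parts) + (20 + items + (items + factor))
parts = 20
for score in parts:
    if 9 == parts:
        parts = 32 % 36 * handle(parts)
        items = items <= 17
    else:
        emit(5)
score = score * (score % 36)
handle(parts)
factor = print(items)
print(19)

10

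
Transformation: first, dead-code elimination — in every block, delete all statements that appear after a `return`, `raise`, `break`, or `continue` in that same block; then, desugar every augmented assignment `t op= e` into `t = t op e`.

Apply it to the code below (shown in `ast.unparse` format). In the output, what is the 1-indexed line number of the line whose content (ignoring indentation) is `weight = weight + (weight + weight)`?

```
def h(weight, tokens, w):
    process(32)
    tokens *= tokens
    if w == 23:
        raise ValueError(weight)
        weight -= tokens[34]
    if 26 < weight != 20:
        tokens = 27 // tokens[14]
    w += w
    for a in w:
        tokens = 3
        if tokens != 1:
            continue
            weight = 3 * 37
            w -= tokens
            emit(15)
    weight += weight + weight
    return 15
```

13

Transformed code:
def h(weight, tokens, w):
    process(32)
    tokens = tokens * tokens
    if w == 23:
        raise ValueError(weight)
    if 26 < weight != 20:
        tokens = 27 // tokens[14]
    w = w + w
    for a in w:
        tokens = 3
        if tokens != 1:
            continue
    weight = weight + (weight + weight)
    return 15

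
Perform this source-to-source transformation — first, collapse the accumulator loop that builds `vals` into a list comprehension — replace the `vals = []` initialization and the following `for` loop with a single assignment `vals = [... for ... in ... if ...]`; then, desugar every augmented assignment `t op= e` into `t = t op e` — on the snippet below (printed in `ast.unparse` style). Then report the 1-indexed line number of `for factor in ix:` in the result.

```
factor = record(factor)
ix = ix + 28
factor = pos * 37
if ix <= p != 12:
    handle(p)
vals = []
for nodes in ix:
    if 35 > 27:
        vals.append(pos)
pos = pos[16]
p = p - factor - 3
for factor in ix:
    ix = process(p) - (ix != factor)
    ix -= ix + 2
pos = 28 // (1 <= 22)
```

Transformed code:
factor = record(factor)
ix = ix + 28
factor = pos * 37
if ix <= p != 12:
    handle(p)
vals = [pos for nodes in ix if 35 > 27]
pos = pos[16]
p = p - factor - 3
for factor in ix:
    ix = process(p) - (ix != factor)
    ix = ix - (ix + 2)
pos = 28 // (1 <= 22)

9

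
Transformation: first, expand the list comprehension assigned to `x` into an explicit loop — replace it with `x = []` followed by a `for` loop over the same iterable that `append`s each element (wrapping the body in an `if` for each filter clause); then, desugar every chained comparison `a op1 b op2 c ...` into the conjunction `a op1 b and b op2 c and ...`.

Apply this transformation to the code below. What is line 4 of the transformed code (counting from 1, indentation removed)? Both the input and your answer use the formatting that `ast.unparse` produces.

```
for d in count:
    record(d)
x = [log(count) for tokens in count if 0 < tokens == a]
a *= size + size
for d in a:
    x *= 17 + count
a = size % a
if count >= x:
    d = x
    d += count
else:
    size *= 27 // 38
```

Transformed code:
for d in count:
    record(d)
x = []
for tokens in count:
    if 0 < tokens and tokens == a:
        x.append(log(count))
a *= size + size
for d in a:
    x *= 17 + count
a = size % a
if count >= x:
    d = x
    d += count
else:
    size *= 27 // 38

for tokens in count:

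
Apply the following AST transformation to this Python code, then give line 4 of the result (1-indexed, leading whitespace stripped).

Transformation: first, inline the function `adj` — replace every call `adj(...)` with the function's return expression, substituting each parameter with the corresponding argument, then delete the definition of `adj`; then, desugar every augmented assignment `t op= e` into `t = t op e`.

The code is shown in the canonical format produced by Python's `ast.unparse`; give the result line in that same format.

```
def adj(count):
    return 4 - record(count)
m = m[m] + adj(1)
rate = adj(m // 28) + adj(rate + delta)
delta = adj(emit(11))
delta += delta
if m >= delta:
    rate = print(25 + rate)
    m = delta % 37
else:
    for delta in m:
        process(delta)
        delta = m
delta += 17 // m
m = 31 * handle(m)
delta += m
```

delta = delta + delta

Transformed code:
m = m[m] + (4 - record(1))
rate = 4 - record(m // 28) + (4 - record(rate + delta))
delta = 4 - record(emit(11))
delta = delta + delta
if m >= delta:
    rate = print(25 + rate)
    m = delta % 37
else:
    for delta in m:
        process(delta)
        delta = m
delta = delta + 17 // m
m = 31 * handle(m)
delta = delta + m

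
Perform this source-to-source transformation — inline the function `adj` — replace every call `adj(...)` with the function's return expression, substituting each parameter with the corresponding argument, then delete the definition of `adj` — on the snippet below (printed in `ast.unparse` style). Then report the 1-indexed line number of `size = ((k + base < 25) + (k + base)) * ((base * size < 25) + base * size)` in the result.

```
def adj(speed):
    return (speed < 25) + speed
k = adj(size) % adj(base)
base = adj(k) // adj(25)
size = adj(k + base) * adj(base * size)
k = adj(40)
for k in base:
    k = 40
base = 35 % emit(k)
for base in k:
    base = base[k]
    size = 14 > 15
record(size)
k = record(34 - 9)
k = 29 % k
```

3

Transformed code:
k = ((size < 25) + size) % ((base < 25) + base)
base = ((k < 25) + k) // ((25 < 25) + 25)
size = ((k + base < 25) + (k + base)) * ((base * size < 25) + base * size)
k = (40 < 25) + 40
for k in base:
    k = 40
base = 35 % emit(k)
for base in k:
    base = base[k]
    size = 14 > 15
record(size)
k = record(34 - 9)
k = 29 % k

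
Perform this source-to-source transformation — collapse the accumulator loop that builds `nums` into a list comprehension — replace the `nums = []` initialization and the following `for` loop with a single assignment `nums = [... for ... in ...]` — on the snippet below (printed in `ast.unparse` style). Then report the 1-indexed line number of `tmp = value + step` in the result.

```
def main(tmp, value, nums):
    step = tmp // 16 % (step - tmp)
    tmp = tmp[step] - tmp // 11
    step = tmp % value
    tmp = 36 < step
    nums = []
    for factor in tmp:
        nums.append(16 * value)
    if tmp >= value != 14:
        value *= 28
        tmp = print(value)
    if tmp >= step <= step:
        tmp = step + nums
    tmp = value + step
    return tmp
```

12

Transformed code:
def main(tmp, value, nums):
    step = tmp // 16 % (step - tmp)
    tmp = tmp[step] - tmp // 11
    step = tmp % value
    tmp = 36 < step
    nums = [16 * value for factor in tmp]
    if tmp >= value != 14:
        value *= 28
        tmp = print(value)
    if tmp >= step <= step:
        tmp = step + nums
    tmp = value + step
    return tmp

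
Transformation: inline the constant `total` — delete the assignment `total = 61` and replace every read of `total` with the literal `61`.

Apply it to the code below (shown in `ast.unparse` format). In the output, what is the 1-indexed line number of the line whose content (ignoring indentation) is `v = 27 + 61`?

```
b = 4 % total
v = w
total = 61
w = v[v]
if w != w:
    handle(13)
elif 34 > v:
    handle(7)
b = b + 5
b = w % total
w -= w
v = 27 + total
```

Transformed code:
b = 4 % 61
v = w
w = v[v]
if w != w:
    handle(13)
elif 34 > v:
    handle(7)
b = b + 5
b = w % 61
w -= w
v = 27 + 61

11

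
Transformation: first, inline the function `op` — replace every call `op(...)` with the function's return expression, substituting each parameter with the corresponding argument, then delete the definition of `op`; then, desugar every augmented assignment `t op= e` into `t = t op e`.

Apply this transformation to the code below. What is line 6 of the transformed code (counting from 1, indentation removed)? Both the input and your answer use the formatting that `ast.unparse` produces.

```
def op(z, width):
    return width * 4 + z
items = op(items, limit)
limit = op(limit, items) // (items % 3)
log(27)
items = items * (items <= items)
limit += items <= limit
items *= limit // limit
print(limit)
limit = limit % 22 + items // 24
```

Transformed code:
items = limit * 4 + items
limit = (items * 4 + limit) // (items % 3)
log(27)
items = items * (items <= items)
limit = limit + (items <= limit)
items = items * (limit // limit)
print(limit)
limit = limit % 22 + items // 24

items = items * (limit // limit)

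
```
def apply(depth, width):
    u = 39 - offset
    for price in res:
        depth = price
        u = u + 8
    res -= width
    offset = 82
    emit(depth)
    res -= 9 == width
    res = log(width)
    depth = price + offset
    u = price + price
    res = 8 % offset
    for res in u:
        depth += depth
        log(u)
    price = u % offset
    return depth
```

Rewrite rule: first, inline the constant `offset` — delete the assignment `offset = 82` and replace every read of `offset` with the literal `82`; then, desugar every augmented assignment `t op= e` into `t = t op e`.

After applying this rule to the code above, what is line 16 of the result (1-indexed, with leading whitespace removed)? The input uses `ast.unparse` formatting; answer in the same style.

price = u % 82

Transformed code:
def apply(depth, width):
    u = 39 - 82
    for price in res:
        depth = price
        u = u + 8
    res = res - width
    emit(depth)
    res = res - (9 == width)
    res = log(width)
    depth = price + 82
    u = price + price
    res = 8 % 82
    for res in u:
        depth = depth + depth
        log(u)
    price = u % 82
    return depth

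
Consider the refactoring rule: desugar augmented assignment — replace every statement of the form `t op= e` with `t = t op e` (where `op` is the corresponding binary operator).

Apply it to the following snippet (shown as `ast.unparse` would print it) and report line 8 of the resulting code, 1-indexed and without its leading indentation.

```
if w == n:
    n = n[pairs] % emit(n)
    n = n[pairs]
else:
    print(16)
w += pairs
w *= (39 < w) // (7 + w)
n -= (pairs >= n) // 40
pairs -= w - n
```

Transformed code:
if w == n:
    n = n[pairs] % emit(n)
    n = n[pairs]
else:
    print(16)
w = w + pairs
w = w * ((39 < w) // (7 + w))
n = n - (pairs >= n) // 40
pairs = pairs - (w - n)

n = n - (pairs >= n) // 40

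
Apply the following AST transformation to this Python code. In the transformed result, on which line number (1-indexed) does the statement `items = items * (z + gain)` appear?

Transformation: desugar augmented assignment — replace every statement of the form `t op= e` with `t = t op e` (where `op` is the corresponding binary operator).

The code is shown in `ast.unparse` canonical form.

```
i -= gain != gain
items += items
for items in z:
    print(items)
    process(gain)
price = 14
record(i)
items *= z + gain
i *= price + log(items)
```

8

Transformed code:
i = i - (gain != gain)
items = items + items
for items in z:
    print(items)
    process(gain)
price = 14
record(i)
items = items * (z + gain)
i = i * (price + log(items))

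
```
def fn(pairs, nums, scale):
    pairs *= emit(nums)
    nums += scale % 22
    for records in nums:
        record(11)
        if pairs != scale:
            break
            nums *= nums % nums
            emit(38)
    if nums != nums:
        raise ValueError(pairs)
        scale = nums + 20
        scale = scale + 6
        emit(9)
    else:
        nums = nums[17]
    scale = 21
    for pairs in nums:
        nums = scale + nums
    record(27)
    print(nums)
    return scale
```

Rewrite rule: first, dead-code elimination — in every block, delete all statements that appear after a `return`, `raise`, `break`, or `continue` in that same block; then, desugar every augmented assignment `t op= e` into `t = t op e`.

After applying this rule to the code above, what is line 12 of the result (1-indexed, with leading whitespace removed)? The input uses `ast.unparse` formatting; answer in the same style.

scale = 21

Transformed code:
def fn(pairs, nums, scale):
    pairs = pairs * emit(nums)
    nums = nums + scale % 22
    for records in nums:
        record(11)
        if pairs != scale:
            break
    if nums != nums:
        raise ValueError(pairs)
    else:
        nums = nums[17]
    scale = 21
    for pairs in nums:
        nums = scale + nums
    record(27)
    print(nums)
    return scale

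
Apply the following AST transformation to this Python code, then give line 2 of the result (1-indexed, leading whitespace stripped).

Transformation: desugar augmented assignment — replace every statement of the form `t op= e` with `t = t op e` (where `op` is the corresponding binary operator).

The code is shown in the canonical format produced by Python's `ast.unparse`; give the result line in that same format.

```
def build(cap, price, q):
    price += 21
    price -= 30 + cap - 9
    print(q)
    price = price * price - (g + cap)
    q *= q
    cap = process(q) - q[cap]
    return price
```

Transformed code:
def build(cap, price, q):
    price = price + 21
    price = price - (30 + cap - 9)
    print(q)
    price = price * price - (g + cap)
    q = q * q
    cap = process(q) - q[cap]
    return price

price = price + 21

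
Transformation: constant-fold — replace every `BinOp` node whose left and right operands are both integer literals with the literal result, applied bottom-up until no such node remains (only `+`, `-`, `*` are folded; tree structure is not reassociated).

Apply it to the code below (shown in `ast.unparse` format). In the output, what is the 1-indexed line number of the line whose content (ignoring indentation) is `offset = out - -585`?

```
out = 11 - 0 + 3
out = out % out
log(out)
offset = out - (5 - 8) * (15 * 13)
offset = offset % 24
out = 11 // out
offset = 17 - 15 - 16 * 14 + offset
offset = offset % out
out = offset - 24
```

4

Transformed code:
out = 14
out = out % out
log(out)
offset = out - -585
offset = offset % 24
out = 11 // out
offset = -222 + offset
offset = offset % out
out = offset - 24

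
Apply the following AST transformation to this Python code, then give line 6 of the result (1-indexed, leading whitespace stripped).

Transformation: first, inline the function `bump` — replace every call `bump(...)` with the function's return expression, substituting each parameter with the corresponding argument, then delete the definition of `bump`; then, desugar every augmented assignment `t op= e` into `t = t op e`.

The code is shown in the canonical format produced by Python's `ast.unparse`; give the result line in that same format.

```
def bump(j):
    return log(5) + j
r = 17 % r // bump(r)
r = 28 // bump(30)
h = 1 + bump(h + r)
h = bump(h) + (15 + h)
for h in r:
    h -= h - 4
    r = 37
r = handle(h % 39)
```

h = h - (h - 4)

Transformed code:
r = 17 % r // (log(5) + r)
r = 28 // (log(5) + 30)
h = 1 + (log(5) + (h + r))
h = log(5) + h + (15 + h)
for h in r:
    h = h - (h - 4)
    r = 37
r = handle(h % 39)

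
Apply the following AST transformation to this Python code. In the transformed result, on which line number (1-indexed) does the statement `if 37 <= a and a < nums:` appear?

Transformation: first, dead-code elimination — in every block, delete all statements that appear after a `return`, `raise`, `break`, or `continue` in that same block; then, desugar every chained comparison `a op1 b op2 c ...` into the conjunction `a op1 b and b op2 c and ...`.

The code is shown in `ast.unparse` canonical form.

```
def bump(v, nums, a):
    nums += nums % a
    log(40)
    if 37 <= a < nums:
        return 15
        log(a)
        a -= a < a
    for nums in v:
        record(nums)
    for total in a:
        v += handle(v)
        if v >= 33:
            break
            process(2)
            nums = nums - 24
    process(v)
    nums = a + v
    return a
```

4

Transformed code:
def bump(v, nums, a):
    nums += nums % a
    log(40)
    if 37 <= a and a < nums:
        return 15
    for nums in v:
        record(nums)
    for total in a:
        v += handle(v)
        if v >= 33:
            break
    process(v)
    nums = a + v
    return a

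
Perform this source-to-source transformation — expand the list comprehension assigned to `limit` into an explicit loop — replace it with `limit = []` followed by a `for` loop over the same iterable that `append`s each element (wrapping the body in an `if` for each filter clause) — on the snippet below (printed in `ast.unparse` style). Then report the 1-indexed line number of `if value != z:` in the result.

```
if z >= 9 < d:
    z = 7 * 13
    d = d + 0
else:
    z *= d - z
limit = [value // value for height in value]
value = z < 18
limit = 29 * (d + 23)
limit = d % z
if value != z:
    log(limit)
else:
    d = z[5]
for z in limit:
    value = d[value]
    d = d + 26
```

Transformed code:
if z >= 9 < d:
    z = 7 * 13
    d = d + 0
else:
    z *= d - z
limit = []
for height in value:
    limit.append(value // value)
value = z < 18
limit = 29 * (d + 23)
limit = d % z
if value != z:
    log(limit)
else:
    d = z[5]
for z in limit:
    value = d[value]
    d = d + 26

12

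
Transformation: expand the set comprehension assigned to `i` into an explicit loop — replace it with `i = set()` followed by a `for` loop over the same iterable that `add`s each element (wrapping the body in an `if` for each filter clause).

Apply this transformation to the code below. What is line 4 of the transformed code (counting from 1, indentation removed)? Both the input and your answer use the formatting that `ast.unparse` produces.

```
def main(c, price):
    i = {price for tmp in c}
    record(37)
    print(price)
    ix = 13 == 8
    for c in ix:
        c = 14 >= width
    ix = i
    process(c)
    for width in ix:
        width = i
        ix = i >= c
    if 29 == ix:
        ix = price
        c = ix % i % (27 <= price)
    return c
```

i.add(price)

Transformed code:
def main(c, price):
    i = set()
    for tmp in c:
        i.add(price)
    record(37)
    print(price)
    ix = 13 == 8
    for c in ix:
        c = 14 >= width
    ix = i
    process(c)
    for width in ix:
        width = i
        ix = i >= c
    if 29 == ix:
        ix = price
        c = ix % i % (27 <= price)
    return c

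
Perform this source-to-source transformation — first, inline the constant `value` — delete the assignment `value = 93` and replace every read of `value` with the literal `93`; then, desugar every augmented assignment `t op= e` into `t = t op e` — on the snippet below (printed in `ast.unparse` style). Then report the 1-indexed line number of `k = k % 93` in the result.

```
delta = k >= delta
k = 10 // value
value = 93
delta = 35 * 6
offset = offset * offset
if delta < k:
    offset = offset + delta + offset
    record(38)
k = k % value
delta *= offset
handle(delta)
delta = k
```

8

Transformed code:
delta = k >= delta
k = 10 // 93
delta = 35 * 6
offset = offset * offset
if delta < k:
    offset = offset + delta + offset
    record(38)
k = k % 93
delta = delta * offset
handle(delta)
delta = k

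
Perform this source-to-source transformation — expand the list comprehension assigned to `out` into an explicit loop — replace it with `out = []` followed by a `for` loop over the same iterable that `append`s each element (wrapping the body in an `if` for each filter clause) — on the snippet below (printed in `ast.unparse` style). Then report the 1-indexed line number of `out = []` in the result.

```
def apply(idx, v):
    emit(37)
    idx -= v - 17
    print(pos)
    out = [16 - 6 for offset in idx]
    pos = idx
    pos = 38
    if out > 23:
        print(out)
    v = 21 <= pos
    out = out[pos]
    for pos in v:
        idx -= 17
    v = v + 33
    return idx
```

Transformed code:
def apply(idx, v):
    emit(37)
    idx -= v - 17
    print(pos)
    out = []
    for offset in idx:
        out.append(16 - 6)
    pos = idx
    pos = 38
    if out > 23:
        print(out)
    v = 21 <= pos
    out = out[pos]
    for pos in v:
        idx -= 17
    v = v + 33
    return idx

5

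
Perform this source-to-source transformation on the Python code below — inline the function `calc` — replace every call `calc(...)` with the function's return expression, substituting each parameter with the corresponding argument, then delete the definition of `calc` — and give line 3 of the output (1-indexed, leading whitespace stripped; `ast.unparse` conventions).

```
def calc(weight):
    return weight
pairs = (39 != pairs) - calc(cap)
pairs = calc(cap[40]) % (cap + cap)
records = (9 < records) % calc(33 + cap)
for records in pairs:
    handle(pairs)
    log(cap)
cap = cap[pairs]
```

records = (9 < records) % (33 + cap)

Transformed code:
pairs = (39 != pairs) - cap
pairs = cap[40] % (cap + cap)
records = (9 < records) % (33 + cap)
for records in pairs:
    handle(pairs)
    log(cap)
cap = cap[pairs]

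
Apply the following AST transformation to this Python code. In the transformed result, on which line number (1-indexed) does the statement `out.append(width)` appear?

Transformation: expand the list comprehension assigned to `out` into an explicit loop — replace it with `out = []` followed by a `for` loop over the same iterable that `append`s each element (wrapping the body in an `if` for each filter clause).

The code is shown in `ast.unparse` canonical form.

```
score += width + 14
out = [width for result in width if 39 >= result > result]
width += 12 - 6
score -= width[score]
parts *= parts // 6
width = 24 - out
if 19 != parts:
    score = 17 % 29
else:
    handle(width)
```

5

Transformed code:
score += width + 14
out = []
for result in width:
    if 39 >= result > result:
        out.append(width)
width += 12 - 6
score -= width[score]
parts *= parts // 6
width = 24 - out
if 19 != parts:
    score = 17 % 29
else:
    handle(width)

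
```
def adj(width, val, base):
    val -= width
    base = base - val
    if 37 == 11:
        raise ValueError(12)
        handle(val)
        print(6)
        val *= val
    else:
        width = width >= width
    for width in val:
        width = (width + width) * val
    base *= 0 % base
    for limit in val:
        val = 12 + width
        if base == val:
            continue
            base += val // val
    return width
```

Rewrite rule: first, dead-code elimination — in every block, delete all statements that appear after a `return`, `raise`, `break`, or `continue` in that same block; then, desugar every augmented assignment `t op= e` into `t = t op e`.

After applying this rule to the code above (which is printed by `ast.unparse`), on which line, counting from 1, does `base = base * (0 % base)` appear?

Transformed code:
def adj(width, val, base):
    val = val - width
    base = base - val
    if 37 == 11:
        raise ValueError(12)
    else:
        width = width >= width
    for width in val:
        width = (width + width) * val
    base = base * (0 % base)
    for limit in val:
        val = 12 + width
        if base == val:
            continue
    return width

10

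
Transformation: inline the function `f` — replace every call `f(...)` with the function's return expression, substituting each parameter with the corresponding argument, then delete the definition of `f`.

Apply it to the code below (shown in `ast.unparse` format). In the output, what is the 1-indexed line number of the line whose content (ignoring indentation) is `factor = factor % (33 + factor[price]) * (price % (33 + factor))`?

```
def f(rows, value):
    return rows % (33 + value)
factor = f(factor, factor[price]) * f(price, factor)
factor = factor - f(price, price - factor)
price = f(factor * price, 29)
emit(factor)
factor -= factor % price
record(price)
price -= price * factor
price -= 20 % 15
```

Transformed code:
factor = factor % (33 + factor[price]) * (price % (33 + factor))
factor = factor - price % (33 + (price - factor))
price = factor * price % (33 + 29)
emit(factor)
factor -= factor % price
record(price)
price -= price * factor
price -= 20 % 15

1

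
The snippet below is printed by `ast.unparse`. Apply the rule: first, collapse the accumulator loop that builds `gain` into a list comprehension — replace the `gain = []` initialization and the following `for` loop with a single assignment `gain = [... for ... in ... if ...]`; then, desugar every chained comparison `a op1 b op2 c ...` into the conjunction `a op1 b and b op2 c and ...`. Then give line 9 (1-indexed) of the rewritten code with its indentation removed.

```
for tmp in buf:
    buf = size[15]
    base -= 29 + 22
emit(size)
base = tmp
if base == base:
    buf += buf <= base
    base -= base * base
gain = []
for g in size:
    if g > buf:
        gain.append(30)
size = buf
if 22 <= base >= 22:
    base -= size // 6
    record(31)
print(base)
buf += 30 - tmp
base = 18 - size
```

Transformed code:
for tmp in buf:
    buf = size[15]
    base -= 29 + 22
emit(size)
base = tmp
if base == base:
    buf += buf <= base
    base -= base * base
gain = [30 for g in size if g > buf]
size = buf
if 22 <= base and base >= 22:
    base -= size // 6
    record(31)
print(base)
buf += 30 - tmp
base = 18 - size

gain = [30 for g in size if g > buf]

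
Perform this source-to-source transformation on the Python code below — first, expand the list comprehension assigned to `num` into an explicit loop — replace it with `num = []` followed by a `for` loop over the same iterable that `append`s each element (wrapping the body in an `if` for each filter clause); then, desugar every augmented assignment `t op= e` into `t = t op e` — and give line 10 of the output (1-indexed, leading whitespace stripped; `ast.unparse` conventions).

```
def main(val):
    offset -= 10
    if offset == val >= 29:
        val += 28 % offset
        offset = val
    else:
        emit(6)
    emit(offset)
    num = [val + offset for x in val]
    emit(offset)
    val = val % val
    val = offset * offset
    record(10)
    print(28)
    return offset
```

for x in val:

Transformed code:
def main(val):
    offset = offset - 10
    if offset == val >= 29:
        val = val + 28 % offset
        offset = val
    else:
        emit(6)
    emit(offset)
    num = []
    for x in val:
        num.append(val + offset)
    emit(offset)
    val = val % val
    val = offset * offset
    record(10)
    print(28)
    return offset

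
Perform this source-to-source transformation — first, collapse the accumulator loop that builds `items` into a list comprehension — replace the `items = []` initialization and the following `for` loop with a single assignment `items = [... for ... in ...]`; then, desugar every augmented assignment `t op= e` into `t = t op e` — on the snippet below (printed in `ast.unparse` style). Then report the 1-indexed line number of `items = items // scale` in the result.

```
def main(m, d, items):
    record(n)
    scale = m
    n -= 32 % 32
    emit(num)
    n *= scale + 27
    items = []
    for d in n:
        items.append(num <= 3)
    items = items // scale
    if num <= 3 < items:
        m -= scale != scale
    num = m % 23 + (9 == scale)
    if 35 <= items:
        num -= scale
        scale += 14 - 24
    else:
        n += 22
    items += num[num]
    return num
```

Transformed code:
def main(m, d, items):
    record(n)
    scale = m
    n = n - 32 % 32
    emit(num)
    n = n * (scale + 27)
    items = [num <= 3 for d in n]
    items = items // scale
    if num <= 3 < items:
        m = m - (scale != scale)
    num = m % 23 + (9 == scale)
    if 35 <= items:
        num = num - scale
        scale = scale + (14 - 24)
    else:
        n = n + 22
    items = items + num[num]
    return num

8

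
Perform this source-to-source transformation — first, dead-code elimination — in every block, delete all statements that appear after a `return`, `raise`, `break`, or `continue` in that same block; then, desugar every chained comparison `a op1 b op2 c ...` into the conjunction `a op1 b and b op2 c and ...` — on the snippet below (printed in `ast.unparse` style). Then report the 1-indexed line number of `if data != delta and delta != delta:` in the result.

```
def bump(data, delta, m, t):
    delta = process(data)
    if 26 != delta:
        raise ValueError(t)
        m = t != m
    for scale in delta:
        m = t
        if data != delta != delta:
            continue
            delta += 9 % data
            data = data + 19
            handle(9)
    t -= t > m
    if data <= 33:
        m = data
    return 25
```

7

Transformed code:
def bump(data, delta, m, t):
    delta = process(data)
    if 26 != delta:
        raise ValueError(t)
    for scale in delta:
        m = t
        if data != delta and delta != delta:
            continue
    t -= t > m
    if data <= 33:
        m = data
    return 25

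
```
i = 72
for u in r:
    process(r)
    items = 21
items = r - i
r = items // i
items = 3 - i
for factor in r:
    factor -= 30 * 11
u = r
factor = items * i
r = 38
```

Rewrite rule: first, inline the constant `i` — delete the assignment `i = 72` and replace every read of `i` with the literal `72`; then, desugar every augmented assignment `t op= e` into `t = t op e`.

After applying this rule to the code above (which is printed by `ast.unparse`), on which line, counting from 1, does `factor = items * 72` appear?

10

Transformed code:
for u in r:
    process(r)
    items = 21
items = r - 72
r = items // 72
items = 3 - 72
for factor in r:
    factor = factor - 30 * 11
u = r
factor = items * 72
r = 38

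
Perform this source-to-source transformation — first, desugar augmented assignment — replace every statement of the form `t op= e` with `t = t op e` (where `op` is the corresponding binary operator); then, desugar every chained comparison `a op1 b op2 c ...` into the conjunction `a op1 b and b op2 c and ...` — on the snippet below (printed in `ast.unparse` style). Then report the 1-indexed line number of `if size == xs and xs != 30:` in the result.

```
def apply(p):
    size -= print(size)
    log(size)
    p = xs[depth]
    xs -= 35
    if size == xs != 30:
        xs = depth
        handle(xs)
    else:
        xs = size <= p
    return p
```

Transformed code:
def apply(p):
    size = size - print(size)
    log(size)
    p = xs[depth]
    xs = xs - 35
    if size == xs and xs != 30:
        xs = depth
        handle(xs)
    else:
        xs = size <= p
    return p

6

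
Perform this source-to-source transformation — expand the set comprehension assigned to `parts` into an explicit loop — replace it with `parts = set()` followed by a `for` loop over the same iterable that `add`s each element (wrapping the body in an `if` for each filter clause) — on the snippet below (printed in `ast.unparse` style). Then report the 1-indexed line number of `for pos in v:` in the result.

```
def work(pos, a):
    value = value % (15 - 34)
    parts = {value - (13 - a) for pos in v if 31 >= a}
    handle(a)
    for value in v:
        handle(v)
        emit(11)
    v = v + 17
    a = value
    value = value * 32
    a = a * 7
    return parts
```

4

Transformed code:
def work(pos, a):
    value = value % (15 - 34)
    parts = set()
    for pos in v:
        if 31 >= a:
            parts.add(value - (13 - a))
    handle(a)
    for value in v:
        handle(v)
        emit(11)
    v = v + 17
    a = value
    value = value * 32
    a = a * 7
    return parts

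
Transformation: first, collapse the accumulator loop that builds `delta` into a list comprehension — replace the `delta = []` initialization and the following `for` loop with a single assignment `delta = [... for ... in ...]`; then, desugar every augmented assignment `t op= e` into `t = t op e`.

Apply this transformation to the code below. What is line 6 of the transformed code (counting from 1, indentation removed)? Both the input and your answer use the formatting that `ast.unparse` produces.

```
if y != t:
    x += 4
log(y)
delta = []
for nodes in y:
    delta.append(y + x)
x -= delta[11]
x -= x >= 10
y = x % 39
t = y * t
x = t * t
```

x = x - (x >= 10)

Transformed code:
if y != t:
    x = x + 4
log(y)
delta = [y + x for nodes in y]
x = x - delta[11]
x = x - (x >= 10)
y = x % 39
t = y * t
x = t * t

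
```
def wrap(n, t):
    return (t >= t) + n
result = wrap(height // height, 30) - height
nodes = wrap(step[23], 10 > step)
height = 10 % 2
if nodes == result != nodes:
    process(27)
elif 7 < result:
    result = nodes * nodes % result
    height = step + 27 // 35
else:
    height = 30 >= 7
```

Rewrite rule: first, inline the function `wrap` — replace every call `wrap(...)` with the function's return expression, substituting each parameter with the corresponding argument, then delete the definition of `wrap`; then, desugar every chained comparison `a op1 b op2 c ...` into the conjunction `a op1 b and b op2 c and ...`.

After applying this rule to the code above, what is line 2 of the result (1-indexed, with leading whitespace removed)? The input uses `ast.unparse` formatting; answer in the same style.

Transformed code:
result = (30 >= 30) + height // height - height
nodes = ((10 > step) >= (10 > step)) + step[23]
height = 10 % 2
if nodes == result and result != nodes:
    process(27)
elif 7 < result:
    result = nodes * nodes % result
    height = step + 27 // 35
else:
    height = 30 >= 7

nodes = ((10 > step) >= (10 > step)) + step[23]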